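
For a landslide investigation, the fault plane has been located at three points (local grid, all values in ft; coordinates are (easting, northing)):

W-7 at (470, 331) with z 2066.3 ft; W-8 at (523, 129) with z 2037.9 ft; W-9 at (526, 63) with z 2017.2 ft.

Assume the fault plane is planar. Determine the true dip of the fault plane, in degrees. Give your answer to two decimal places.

Two edge vectors: W-7→W-8 = (53, -202, -28.4), W-7→W-9 = (56, -268, -49.1).
Normal n = (W-7→W-8) × (W-7→W-9) = (2307, 1011.9, -2892).
So ∂z/∂E = −n_x/n_z = 0.79772 and ∂z/∂N = −n_y/n_z = 0.34990.
Gradient magnitude |∇z| = √(a² + b²) = √(0.63635 + 0.12243) = 0.87108.
True dip = arctan(0.87108) = 41.06°, dipping toward WSW (azimuth ≈ 246°).

41.06°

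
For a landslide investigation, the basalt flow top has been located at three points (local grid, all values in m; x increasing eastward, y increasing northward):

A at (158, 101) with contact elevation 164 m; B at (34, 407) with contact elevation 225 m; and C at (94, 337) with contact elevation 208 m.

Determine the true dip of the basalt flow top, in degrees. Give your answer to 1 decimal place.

Two edge vectors: A→B = (-124, 306, 61), A→C = (-64, 236, 44).
Normal n = (A→B) × (A→C) = (-932, 1552, -9680).
So ∂z/∂x = −n_x/n_z = −0.09628 and ∂z/∂y = −n_y/n_z = 0.16033.
Gradient magnitude |∇z| = √(a² + b²) = √(0.00927 + 0.02571) = 0.18702.
True dip = arctan(0.18702) = 10.6°, dipping toward SSE (azimuth ≈ 149°).

10.6°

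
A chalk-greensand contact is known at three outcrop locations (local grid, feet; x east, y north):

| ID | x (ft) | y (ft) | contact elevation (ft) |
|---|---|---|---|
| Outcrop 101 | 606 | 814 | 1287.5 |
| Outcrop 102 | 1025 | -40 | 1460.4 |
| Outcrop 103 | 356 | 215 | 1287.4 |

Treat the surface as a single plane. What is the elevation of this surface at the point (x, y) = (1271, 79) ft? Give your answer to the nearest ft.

1504 ft

Let the plane be z = a·x + b·y + c.
Outcrop 102−Outcrop 101: 419a − 854b = 172.9;  Outcrop 103−Outcrop 101: −250a − 599b = −0.1.
Solving gives a = 0.22316, b = −0.09297.
Then c = 1287.5 − a·606 − b·814 = 1227.94.
At (1271, 79): z = 283.6 − 7.3 + 1227.94 = 1504.2 ft.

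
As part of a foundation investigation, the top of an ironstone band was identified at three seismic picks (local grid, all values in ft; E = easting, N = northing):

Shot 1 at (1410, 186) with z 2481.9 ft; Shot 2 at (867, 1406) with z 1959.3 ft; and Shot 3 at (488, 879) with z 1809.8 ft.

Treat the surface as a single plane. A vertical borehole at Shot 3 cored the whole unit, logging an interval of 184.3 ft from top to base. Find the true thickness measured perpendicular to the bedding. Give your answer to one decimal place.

Let the plane be z = a·E + b·N + c.
Shot 2−Shot 1: −543a + 1220b = −522.6;  Shot 3−Shot 1: −922a + 693b = −672.1.
Solving gives a = 0.61159, b = −0.15615.
|∇z| = √(a²+b²) = 0.63121, so dip δ = arctan(0.63121) = 32.26°.
True thickness = vertical thickness × cos δ = 184.3 × cos 32.26° = 155.8 ft.

155.8 ft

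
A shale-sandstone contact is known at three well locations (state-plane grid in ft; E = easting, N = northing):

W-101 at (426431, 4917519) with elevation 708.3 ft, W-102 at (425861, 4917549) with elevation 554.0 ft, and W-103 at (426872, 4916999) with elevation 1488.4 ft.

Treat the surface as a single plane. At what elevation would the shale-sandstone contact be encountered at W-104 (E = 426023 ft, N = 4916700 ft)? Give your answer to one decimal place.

Let the plane be z = a·E + b·N + c.
W-102−W-101: −570a + 30b = −154.3;  W-103−W-101: 441a − 520b = 780.1.
Solving gives a = 0.200702758, b = −1.329980930.
Then c = 708.3 − a·426431 − b·4917519 = 6455328.92.
At (426023, 4916700): z = 85504.0 − 6539117.2 + 6455328.92 = 1715.7 ft.

1715.7 ft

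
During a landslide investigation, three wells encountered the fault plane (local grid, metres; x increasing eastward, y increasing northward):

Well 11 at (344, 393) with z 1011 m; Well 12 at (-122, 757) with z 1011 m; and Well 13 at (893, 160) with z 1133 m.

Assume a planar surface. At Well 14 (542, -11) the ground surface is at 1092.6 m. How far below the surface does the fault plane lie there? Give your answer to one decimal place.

Two edge vectors: Well 11→Well 12 = (-466, 364, 0), Well 11→Well 13 = (549, -233, 122).
Normal n = (Well 11→Well 12) × (Well 11→Well 13) = (44408, 56852, -91258).
So ∂z/∂x = −n_x/n_z = 0.48662 and ∂z/∂y = −n_y/n_z = 0.62298.
Intercept c from Well 11: 1011 − 167.40 − 244.83 = 598.77.
At (542, -11): z_contact = 263.75 − 6.85 + 598.77 = 855.67 m.
Depth below ground = 1092.6 − 855.67 = 236.9 m.

236.9 m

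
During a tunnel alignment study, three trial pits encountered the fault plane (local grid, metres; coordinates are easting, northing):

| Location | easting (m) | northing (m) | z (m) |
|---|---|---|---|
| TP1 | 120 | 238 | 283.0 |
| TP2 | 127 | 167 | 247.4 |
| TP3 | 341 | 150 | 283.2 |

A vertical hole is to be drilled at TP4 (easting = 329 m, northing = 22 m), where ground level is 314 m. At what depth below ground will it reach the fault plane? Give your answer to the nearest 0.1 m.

100.1 m

Let the plane be z = a·easting + b·northing + c.
TP2−TP1: 7a − 71b = −35.6;  TP3−TP1: 221a − 88b = 0.2.
Solving gives a = 0.20876, b = 0.52199.
Then c = 283 − a·120 − b·238 = 133.72.
At (329, 22): z_contact = 68.68 + 11.48 + 133.72 = 213.88 m.
Depth below ground = 314 − 213.88 = 100.1 m.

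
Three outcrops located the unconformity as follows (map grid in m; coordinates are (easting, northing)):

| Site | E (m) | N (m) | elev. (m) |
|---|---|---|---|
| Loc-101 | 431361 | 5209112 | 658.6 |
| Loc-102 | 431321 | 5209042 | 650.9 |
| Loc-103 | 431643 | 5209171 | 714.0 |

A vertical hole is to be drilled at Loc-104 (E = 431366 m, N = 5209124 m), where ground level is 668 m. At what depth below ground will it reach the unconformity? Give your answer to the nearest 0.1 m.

Let the plane be z = a·E + b·N + c.
Loc-102−Loc-101: −40a − 70b = −7.7;  Loc-103−Loc-101: 282a + 59b = 55.4.
Solving gives a = 0.196990794, b = −0.002566168.
Then c = 658.6 − a·431361 − b·5209112 = −70948.09.
At (431366, 5209124): z_contact = 84975.13 − 13367.49 − 70948.09 = 659.55 m.
Depth below ground = 668 − 659.55 = 8.4 m.

8.4 m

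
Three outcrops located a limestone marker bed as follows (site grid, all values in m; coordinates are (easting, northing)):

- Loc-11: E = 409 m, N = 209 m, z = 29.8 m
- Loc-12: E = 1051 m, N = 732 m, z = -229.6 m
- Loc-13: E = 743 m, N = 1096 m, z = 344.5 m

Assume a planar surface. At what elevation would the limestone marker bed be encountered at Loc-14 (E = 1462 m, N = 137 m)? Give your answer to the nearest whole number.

Let the plane be z = a·E + b·N + c.
Loc-12−Loc-11: 642a + 523b = −259.4;  Loc-13−Loc-11: 334a + 887b = 314.7.
Solving gives a = −0.99976, b = 0.73125.
Then c = 29.8 − a·409 − b·209 = 285.87.
At (1462, 137): z = −1461.6 + 100.2 + 285.87 = -1075.6 m.

-1076 m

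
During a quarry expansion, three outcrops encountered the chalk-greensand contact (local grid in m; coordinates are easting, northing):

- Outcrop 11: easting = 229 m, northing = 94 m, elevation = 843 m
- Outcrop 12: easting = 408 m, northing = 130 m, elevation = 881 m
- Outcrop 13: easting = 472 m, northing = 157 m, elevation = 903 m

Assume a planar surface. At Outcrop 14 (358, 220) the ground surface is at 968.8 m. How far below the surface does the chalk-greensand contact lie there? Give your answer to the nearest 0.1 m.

Two edge vectors: Outcrop 11→Outcrop 12 = (179, 36, 38), Outcrop 11→Outcrop 13 = (243, 63, 60).
Normal n = (Outcrop 11→Outcrop 12) × (Outcrop 11→Outcrop 13) = (-234, -1506, 2529).
So ∂z/∂easting = −n_x/n_z = 0.09253 and ∂z/∂northing = −n_y/n_z = 0.59549.
Intercept c from Outcrop 11: 843 − 21.19 − 55.98 = 765.84.
At (358, 220): z_contact = 33.12 + 131.01 + 765.84 = 929.97 m.
Depth below ground = 968.8 − 929.97 = 38.8 m.

38.8 m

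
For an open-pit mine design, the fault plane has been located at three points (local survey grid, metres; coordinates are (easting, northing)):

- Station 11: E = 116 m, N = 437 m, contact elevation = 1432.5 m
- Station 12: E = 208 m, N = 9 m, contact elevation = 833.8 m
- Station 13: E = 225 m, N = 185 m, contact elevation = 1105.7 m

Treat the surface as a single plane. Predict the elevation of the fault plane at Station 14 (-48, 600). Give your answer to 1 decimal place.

Two edge vectors: Station 11→Station 12 = (92, -428, -598.7), Station 11→Station 13 = (109, -252, -326.8).
Normal n = (Station 11→Station 12) × (Station 11→Station 13) = (-11002, -35192.7, 23468).
So ∂z/∂E = −n_x/n_z = 0.46881 and ∂z/∂N = −n_y/n_z = 1.49960.
Intercept c from Station 11: 1432.5 − 54.38 − 655.33 = 722.79.
At (-48, 600): z = −22.5 + 899.8 + 722.79 = 1600.1 m.

1600.1 m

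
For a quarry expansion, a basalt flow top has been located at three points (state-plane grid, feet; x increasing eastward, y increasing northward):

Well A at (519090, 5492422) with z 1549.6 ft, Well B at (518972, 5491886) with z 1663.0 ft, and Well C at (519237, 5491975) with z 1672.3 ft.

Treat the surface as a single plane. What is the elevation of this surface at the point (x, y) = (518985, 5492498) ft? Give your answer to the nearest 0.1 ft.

1519.6 ft

Let the plane be z = a·x + b·y + c.
Well B−Well A: −118a − 536b = 113.4;  Well C−Well A: 147a − 447b = 122.7.
Solving gives a = 0.114623911, b = −0.236801533.
Then c = 1549.6 − a·519090 − b·5492422 = 1242663.42.
At (518985, 5492498): z = 59488.1 − 1300631.9 + 1242663.42 = 1519.6 ft.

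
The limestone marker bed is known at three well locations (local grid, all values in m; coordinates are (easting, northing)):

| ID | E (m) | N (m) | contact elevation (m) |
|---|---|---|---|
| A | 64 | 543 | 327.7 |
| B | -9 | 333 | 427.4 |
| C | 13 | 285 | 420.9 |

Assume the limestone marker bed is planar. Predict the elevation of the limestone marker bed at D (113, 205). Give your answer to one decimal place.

362.1 m

Two edge vectors: A→B = (-73, -210, 99.7), A→C = (-51, -258, 93.2).
Normal n = (A→B) × (A→C) = (6150.6, 1718.9, 8124).
So ∂z/∂E = −n_x/n_z = −0.75709 and ∂z/∂N = −n_y/n_z = −0.21158.
Intercept c from A: 327.7 + 48.45 + 114.89 = 491.04.
At (113, 205): z = −85.6 − 43.4 + 491.04 = 362.1 m.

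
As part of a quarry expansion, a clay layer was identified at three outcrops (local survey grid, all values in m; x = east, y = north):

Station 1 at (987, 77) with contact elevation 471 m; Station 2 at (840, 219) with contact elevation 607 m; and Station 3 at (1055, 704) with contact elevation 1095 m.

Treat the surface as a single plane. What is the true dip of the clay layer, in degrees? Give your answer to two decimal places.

Let the plane be z = a·x + b·y + c.
Station 2−Station 1: −147a + 142b = 136;  Station 3−Station 1: 68a + 627b = 624.
Solving gives a = 0.03276, b = 0.99166.
Gradient magnitude |∇z| = √(a² + b²) = √(0.00107 + 0.98339) = 0.99220.
True dip = arctan(0.99220) = 44.78°, dipping toward S (azimuth ≈ 182°).

44.78°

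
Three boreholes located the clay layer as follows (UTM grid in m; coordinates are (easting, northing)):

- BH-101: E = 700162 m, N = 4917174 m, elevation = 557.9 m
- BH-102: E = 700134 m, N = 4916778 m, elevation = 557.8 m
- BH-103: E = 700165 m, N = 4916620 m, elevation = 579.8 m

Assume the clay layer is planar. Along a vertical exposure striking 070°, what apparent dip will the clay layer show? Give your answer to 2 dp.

25.57°

Let the plane be z = a·E + b·N + c.
BH-102−BH-101: −28a − 396b = −0.1;  BH-103−BH-101: 3a − 554b = 21.9.
Solving gives a = 0.52262, b = −0.03670.
Unit vector along 070° is (sin 70°, cos 70°) = (0.9397, 0.3420).
Slope in that direction = a·(0.9397) + b·(0.3420) = 0.47855.
Apparent dip = arctan|0.47855| = 25.57° (true dip is 27.7°, so apparent ≤ true as expected).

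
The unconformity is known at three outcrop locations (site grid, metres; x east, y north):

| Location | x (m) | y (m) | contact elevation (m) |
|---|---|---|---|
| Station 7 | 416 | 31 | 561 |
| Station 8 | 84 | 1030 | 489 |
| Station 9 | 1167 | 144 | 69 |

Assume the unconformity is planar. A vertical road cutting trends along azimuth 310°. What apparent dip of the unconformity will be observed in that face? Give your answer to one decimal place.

Two edge vectors: Station 7→Station 8 = (-332, 999, -72), Station 7→Station 9 = (751, 113, -492).
Normal n = (Station 7→Station 8) × (Station 7→Station 9) = (-483372, -217416, -787765).
So ∂z/∂x = −n_x/n_z = −0.61360 and ∂z/∂y = −n_y/n_z = −0.27599.
Unit vector along 310° is (sin 310°, cos 310°) = (-0.7660, 0.6428).
Slope in that direction = a·(-0.7660) + b·(0.6428) = 0.29264.
Apparent dip = arctan|0.29264| = 16.3° (true dip is 33.9°, so apparent ≤ true as expected).

16.3°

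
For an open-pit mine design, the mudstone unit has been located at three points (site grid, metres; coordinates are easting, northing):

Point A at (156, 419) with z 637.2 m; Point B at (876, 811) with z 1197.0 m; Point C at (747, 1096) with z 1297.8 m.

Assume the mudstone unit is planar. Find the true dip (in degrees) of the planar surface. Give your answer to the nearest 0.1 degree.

Let the plane be z = a·easting + b·northing + c.
Point B−Point A: 720a + 392b = 559.8;  Point C−Point A: 591a + 677b = 660.6.
Solving gives a = 0.46929, b = 0.56610.
Gradient magnitude |∇z| = √(a² + b²) = √(0.22023 + 0.32047) = 0.73532.
True dip = arctan(0.73532) = 36.3°, dipping toward SW (azimuth ≈ 220°).

36.3°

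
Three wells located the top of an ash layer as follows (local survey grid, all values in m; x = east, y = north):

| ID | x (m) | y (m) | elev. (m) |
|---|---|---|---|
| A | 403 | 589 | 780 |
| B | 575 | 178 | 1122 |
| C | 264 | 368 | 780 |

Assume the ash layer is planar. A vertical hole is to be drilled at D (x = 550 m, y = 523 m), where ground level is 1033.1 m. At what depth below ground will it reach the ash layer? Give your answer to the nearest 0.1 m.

Two edge vectors: A→B = (172, -411, 342), A→C = (-139, -221, 0).
Normal n = (A→B) × (A→C) = (75582, -47538, -95141).
So ∂z/∂x = −n_x/n_z = 0.79442 and ∂z/∂y = −n_y/n_z = −0.49966.
Intercept c from A: 780 − 320.15 + 294.30 = 754.15.
At (550, 523): z_contact = 436.93 − 261.32 + 754.15 = 929.76 m.
Depth below ground = 1033.1 − 929.76 = 103.3 m.

103.3 m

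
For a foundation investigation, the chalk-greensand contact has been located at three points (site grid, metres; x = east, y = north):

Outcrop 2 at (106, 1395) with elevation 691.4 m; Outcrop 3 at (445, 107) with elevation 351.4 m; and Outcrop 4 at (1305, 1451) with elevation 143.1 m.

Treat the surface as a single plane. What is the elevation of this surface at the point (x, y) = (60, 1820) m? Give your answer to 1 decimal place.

773.0 m

Let the plane be z = a·x + b·y + c.
Outcrop 3−Outcrop 2: 339a − 1288b = −340;  Outcrop 4−Outcrop 2: 1199a + 56b = −548.3.
Solving gives a = −0.463924, b = 0.141871.
Then c = 691.4 − a·106 − b·1395 = 542.67.
At (60, 1820): z = −27.8 + 258.2 + 542.67 = 773.0 m.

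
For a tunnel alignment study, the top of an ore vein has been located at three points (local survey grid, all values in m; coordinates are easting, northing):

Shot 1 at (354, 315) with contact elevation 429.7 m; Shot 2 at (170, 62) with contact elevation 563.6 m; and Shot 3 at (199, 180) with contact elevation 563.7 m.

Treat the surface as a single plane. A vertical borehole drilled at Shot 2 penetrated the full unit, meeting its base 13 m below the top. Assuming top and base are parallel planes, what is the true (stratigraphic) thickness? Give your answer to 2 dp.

8.60 m

Let the plane be z = a·easting + b·northing + c.
Shot 2−Shot 1: −184a − 253b = 133.9;  Shot 3−Shot 1: −155a − 135b = 134.
Solving gives a = −1.10090, b = 0.27141.
|∇z| = √(a²+b²) = 1.13387, so dip δ = arctan(1.13387) = 48.59°.
True thickness = vertical thickness × cos δ = 13 × cos 48.59° = 8.60 m.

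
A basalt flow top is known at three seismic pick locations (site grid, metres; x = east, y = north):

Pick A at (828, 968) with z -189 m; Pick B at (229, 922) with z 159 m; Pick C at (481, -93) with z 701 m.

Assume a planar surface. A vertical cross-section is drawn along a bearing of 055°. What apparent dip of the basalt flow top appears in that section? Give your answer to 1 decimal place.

39.2°

Let the plane be z = a·x + b·y + c.
Pick B−Pick A: −599a − 46b = 348;  Pick C−Pick A: −347a − 1061b = 890.
Solving gives a = −0.52986, b = −0.66554.
Unit vector along 055° is (sin 55°, cos 55°) = (0.8192, 0.5736).
Slope in that direction = a·(0.8192) + b·(0.5736) = −0.81577.
Apparent dip = arctan|0.81577| = 39.2° (true dip is 40.4°, so apparent ≤ true as expected).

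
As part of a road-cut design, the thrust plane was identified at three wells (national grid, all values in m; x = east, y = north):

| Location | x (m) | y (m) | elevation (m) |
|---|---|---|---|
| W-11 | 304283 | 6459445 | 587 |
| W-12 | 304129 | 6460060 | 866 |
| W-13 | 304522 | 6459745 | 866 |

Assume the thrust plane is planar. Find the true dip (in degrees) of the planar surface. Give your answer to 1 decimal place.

Let the plane be z = a·x + b·y + c.
W-12−W-11: −154a + 615b = 279;  W-13−W-11: 239a + 300b = 279.
Solving gives a = 0.45493, b = 0.56758.
Gradient magnitude |∇z| = √(a² + b²) = √(0.20696 + 0.32214) = 0.72739.
True dip = arctan(0.72739) = 36.0°, dipping toward SW (azimuth ≈ 219°).

36.0°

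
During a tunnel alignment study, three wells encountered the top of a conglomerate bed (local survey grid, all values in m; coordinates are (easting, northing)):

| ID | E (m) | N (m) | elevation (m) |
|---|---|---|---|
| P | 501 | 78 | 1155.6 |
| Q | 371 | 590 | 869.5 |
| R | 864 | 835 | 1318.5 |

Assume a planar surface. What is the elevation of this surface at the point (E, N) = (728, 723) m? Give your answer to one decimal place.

Let the plane be z = a·E + b·N + c.
Q−P: −130a + 512b = −286.1;  R−P: 363a + 757b = 162.9.
Solving gives a = 1.05529, b = −0.29084.
Then c = 1155.6 − a·501 − b·78 = 649.59.
At (728, 723): z = 768.2 − 210.3 + 649.59 = 1207.6 m.

1207.6 m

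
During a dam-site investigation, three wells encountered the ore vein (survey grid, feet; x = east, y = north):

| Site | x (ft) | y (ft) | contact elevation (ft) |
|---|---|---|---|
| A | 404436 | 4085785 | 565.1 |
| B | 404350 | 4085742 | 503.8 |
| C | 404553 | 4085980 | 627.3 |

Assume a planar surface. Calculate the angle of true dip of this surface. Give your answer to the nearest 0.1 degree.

38.9°

Two edge vectors: A→B = (-86, -43, -61.3), A→C = (117, 195, 62.2).
Normal n = (A→B) × (A→C) = (9278.9, -1822.9, -11739).
So ∂z/∂x = −n_x/n_z = 0.79043 and ∂z/∂y = −n_y/n_z = −0.15529.
Gradient magnitude |∇z| = √(a² + b²) = √(0.62479 + 0.02411) = 0.80554.
True dip = arctan(0.80554) = 38.9°, dipping toward W (azimuth ≈ 281°).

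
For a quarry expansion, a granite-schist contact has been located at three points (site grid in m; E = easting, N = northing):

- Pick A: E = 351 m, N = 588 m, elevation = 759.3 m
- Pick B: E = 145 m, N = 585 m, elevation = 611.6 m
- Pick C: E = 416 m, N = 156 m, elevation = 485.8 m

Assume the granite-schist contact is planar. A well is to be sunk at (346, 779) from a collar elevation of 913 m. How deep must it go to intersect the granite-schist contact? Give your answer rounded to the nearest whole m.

Let the plane be z = a·E + b·N + c.
Pick B−Pick A: −206a − 3b = −147.7;  Pick C−Pick A: 65a − 432b = −273.5.
Solving gives a = 0.70622, b = 0.73936.
Then c = 759.3 − a·351 − b·588 = 76.67.
At (346, 779): z_contact = 244.4 + 576.0 + 76.67 = 897.0 m.
Depth below ground = 913 − 897.0 = 16 m.

16 m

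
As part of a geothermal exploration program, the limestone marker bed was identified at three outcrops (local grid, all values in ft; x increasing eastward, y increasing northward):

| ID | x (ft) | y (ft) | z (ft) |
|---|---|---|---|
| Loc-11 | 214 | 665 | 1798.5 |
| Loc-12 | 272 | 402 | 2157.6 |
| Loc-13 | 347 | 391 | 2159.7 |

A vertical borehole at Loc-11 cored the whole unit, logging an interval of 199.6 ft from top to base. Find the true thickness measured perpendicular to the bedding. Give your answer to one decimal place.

Two edge vectors: Loc-11→Loc-12 = (58, -263, 359.1), Loc-11→Loc-13 = (133, -274, 361.2).
Normal n = (Loc-11→Loc-12) × (Loc-11→Loc-13) = (3397.8, 26810.7, 19087).
So ∂z/∂x = −n_x/n_z = −0.17802 and ∂z/∂y = −n_y/n_z = −1.40466.
|∇z| = √(a²+b²) = 1.41589, so dip δ = arctan(1.41589) = 54.77°.
True thickness = vertical thickness × cos δ = 199.6 × cos 54.77° = 115.1 ft.

115.1 ft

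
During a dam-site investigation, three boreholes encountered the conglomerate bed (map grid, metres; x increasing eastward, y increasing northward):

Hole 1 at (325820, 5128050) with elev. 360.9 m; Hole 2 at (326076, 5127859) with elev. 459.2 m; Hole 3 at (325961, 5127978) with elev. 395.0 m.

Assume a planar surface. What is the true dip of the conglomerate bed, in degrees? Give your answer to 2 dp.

Let the plane be z = a·x + b·y + c.
Hole 2−Hole 1: 256a − 191b = 98.3;  Hole 3−Hole 1: 141a − 72b = 34.1.
Solving gives a = −0.06642, b = −0.60368.
Gradient magnitude |∇z| = √(a² + b²) = √(0.00441 + 0.36443) = 0.60733.
True dip = arctan(0.60733) = 31.27°, dipping toward N (azimuth ≈ 006°).

31.27°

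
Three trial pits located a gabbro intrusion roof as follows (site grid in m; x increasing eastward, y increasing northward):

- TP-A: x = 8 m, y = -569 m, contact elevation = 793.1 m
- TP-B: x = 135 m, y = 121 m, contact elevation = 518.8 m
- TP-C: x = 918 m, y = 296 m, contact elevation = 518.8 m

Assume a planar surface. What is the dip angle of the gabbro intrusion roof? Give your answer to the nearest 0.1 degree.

23.0°

Let the plane be z = a·x + b·y + c.
TP-B−TP-A: 127a + 690b = −274.3;  TP-C−TP-A: 910a + 865b = −274.3.
Solving gives a = 0.09266, b = −0.41459.
Gradient magnitude |∇z| = √(a² + b²) = √(0.00859 + 0.17189) = 0.42482.
True dip = arctan(0.42482) = 23.0°, dipping toward NNW (azimuth ≈ 347°).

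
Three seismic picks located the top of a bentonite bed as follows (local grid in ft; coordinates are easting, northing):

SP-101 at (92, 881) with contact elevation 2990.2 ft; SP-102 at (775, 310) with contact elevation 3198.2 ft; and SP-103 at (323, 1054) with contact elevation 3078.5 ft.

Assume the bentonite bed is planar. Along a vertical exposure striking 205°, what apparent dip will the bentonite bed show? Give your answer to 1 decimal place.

Two edge vectors: SP-101→SP-102 = (683, -571, 208), SP-101→SP-103 = (231, 173, 88.3).
Normal n = (SP-101→SP-102) × (SP-101→SP-103) = (-86403.3, -12260.9, 250060).
So ∂z/∂easting = −n_x/n_z = 0.34553 and ∂z/∂northing = −n_y/n_z = 0.04903.
Unit vector along 205° is (sin 205°, cos 205°) = (-0.4226, -0.9063).
Slope in that direction = a·(-0.4226) + b·(-0.9063) = −0.19047.
Apparent dip = arctan|0.19047| = 10.8° (true dip is 19.2°, so apparent ≤ true as expected).

10.8°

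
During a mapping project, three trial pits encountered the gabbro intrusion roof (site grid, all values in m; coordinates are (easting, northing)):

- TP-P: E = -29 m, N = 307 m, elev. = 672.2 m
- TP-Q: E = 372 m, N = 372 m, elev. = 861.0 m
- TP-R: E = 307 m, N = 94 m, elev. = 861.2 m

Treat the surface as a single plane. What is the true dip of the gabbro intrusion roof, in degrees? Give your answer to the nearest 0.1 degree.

26.7°

Let the plane be z = a·E + b·N + c.
TP-Q−TP-P: 401a + 65b = 188.8;  TP-R−TP-P: 336a − 213b = 189.
Solving gives a = 0.48949, b = −0.11517.
Gradient magnitude |∇z| = √(a² + b²) = √(0.23960 + 0.01326) = 0.50286.
True dip = arctan(0.50286) = 26.7°, dipping toward WNW (azimuth ≈ 283°).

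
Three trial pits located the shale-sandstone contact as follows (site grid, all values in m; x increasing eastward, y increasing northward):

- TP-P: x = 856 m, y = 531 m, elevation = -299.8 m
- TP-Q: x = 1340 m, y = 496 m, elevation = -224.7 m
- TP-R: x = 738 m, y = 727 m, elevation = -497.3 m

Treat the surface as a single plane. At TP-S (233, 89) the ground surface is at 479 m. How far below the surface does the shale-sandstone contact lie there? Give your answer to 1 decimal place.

Let the plane be z = a·x + b·y + c.
TP-Q−TP-P: 484a − 35b = 75.1;  TP-R−TP-P: −118a + 196b = −197.5.
Solving gives a = 0.086044, b = −0.955851.
Then c = -299.8 − a·856 − b·531 = 134.10.
At (233, 89): z_contact = 20.05 − 85.07 + 134.10 = 69.08 m.
Depth below ground = 479 − 69.08 = 409.9 m.

409.9 m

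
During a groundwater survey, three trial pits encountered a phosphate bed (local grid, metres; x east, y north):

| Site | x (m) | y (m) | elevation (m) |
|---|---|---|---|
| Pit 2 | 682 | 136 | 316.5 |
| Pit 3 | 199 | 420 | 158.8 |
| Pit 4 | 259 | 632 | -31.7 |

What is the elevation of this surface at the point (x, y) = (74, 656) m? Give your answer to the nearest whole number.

-20 m

Two edge vectors: Pit 2→Pit 3 = (-483, 284, -157.7), Pit 2→Pit 4 = (-423, 496, -348.2).
Normal n = (Pit 2→Pit 3) × (Pit 2→Pit 4) = (-20669.6, -101473.5, -119436).
So ∂z/∂x = −n_x/n_z = −0.17306 and ∂z/∂y = −n_y/n_z = −0.84961.
Intercept c from Pit 2: 316.5 + 118.03 + 115.55 = 550.07.
At (74, 656): z = −12.8 − 557.3 + 550.07 = -20.1 m.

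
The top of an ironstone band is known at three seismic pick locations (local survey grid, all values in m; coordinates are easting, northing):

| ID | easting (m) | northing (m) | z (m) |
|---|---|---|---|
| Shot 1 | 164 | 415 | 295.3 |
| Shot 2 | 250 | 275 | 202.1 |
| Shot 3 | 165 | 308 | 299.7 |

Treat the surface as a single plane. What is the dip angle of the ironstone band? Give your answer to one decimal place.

Let the plane be z = a·easting + b·northing + c.
Shot 2−Shot 1: 86a − 140b = −93.2;  Shot 3−Shot 1: 1a − 107b = 4.4.
Solving gives a = −1.16844, b = −0.05204.
Gradient magnitude |∇z| = √(a² + b²) = √(1.36525 + 0.00271) = 1.16960.
True dip = arctan(1.16960) = 49.5°, dipping toward E (azimuth ≈ 087°).

49.5°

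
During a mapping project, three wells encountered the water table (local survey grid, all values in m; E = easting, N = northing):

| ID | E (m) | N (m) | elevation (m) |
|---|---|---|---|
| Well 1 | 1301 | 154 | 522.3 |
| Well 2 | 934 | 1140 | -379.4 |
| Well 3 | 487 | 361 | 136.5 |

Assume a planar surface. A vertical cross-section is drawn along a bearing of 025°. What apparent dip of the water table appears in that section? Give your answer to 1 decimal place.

32.1°

Two edge vectors: Well 1→Well 2 = (-367, 986, -901.7), Well 1→Well 3 = (-814, 207, -385.8).
Normal n = (Well 1→Well 2) × (Well 1→Well 3) = (-193746.9, 592395.2, 726635).
So ∂z/∂E = −n_x/n_z = 0.26664 and ∂z/∂N = −n_y/n_z = −0.81526.
Unit vector along 025° is (sin 25°, cos 25°) = (0.4226, 0.9063).
Slope in that direction = a·(0.4226) + b·(0.9063) = −0.62619.
Apparent dip = arctan|0.62619| = 32.1° (true dip is 40.6°, so apparent ≤ true as expected).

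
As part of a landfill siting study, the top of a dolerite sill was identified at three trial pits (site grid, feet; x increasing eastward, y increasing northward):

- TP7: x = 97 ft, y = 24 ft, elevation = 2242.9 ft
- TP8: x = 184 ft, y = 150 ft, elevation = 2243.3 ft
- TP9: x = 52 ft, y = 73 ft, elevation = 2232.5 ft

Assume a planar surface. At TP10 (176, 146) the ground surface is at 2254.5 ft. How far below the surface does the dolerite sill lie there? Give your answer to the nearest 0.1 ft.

Two edge vectors: TP7→TP8 = (87, 126, 0.4), TP7→TP9 = (-45, 49, -10.4).
Normal n = (TP7→TP8) × (TP7→TP9) = (-1330, 886.8, 9933).
So ∂z/∂x = −n_x/n_z = 0.13390 and ∂z/∂y = −n_y/n_z = −0.08928.
Intercept c from TP7: 2242.9 − 12.99 + 2.14 = 2232.05.
At (176, 146): z_contact = 23.57 − 13.03 + 2232.05 = 2242.59 ft.
Depth below ground = 2254.5 − 2242.59 = 11.9 ft.

11.9 ft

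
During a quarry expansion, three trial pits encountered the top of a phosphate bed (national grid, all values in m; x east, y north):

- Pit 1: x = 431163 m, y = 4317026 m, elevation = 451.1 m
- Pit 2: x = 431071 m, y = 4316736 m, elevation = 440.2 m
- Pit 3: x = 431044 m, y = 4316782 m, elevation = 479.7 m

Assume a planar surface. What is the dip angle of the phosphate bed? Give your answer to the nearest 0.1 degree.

44.0°

Two edge vectors: Pit 1→Pit 2 = (-92, -290, -10.9), Pit 1→Pit 3 = (-119, -244, 28.6).
Normal n = (Pit 1→Pit 2) × (Pit 1→Pit 3) = (-10953.6, 3928.3, -12062).
So ∂z/∂x = −n_x/n_z = −0.90811 and ∂z/∂y = −n_y/n_z = 0.32568.
Gradient magnitude |∇z| = √(a² + b²) = √(0.82466 + 0.10606) = 0.96474.
True dip = arctan(0.96474) = 44.0°, dipping toward ESE (azimuth ≈ 110°).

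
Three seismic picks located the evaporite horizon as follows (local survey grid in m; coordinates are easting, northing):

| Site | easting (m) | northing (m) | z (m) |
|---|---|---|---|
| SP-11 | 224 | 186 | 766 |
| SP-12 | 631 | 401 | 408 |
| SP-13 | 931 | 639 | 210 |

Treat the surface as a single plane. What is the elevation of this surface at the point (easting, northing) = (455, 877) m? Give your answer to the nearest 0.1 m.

Two edge vectors: SP-11→SP-12 = (407, 215, -358), SP-11→SP-13 = (707, 453, -556).
Normal n = (SP-11→SP-12) × (SP-11→SP-13) = (42634, -26814, 32366).
So ∂z/∂easting = −n_x/n_z = −1.31725 and ∂z/∂northing = −n_y/n_z = 0.82846.
Intercept c from SP-11: 766 + 295.06 − 154.09 = 906.97.
At (455, 877): z = −599.3 + 726.6 + 906.97 = 1034.2 m.

1034.2 m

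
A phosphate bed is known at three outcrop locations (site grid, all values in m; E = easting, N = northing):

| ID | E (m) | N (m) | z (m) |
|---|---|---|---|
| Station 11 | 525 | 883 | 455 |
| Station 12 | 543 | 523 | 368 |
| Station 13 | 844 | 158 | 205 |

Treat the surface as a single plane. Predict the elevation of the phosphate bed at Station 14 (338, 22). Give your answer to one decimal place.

307.8 m

Let the plane be z = a·E + b·N + c.
Station 12−Station 11: 18a − 360b = −87;  Station 13−Station 11: 319a − 725b = −250.
Solving gives a = −0.26452, b = 0.22844.
Then c = 455 − a·525 − b·883 = 392.16.
At (338, 22): z = −89.4 + 5.0 + 392.16 = 307.8 m.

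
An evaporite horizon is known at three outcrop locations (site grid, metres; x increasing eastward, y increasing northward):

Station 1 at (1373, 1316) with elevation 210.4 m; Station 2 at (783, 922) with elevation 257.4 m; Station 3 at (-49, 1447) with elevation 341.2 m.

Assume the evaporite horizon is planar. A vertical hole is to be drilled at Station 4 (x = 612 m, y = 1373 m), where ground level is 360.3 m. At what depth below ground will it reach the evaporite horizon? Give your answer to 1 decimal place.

Let the plane be z = a·x + b·y + c.
Station 2−Station 1: −590a − 394b = 47;  Station 3−Station 1: −1422a + 131b = 130.8.
Solving gives a = −0.090489, b = 0.016215.
Then c = 210.4 − a·1373 − b·1316 = 313.30.
At (612, 1373): z_contact = −55.38 + 22.26 + 313.30 = 280.19 m.
Depth below ground = 360.3 − 280.19 = 80.1 m.

80.1 m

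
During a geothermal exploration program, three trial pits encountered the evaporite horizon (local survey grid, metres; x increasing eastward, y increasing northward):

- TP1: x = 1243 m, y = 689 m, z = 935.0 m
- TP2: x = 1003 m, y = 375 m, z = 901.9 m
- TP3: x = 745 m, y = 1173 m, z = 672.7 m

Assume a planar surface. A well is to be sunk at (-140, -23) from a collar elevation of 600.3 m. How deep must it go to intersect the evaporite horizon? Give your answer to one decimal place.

43.2 m

Let the plane be z = a·x + b·y + c.
TP2−TP1: −240a − 314b = −33.1;  TP3−TP1: −498a + 484b = −262.3.
Solving gives a = 0.360995, b = −0.170505.
Then c = 935 − a·1243 − b·689 = 603.76.
At (-140, -23): z_contact = −50.54 + 3.92 + 603.76 = 557.14 m.
Depth below ground = 600.3 − 557.14 = 43.2 m.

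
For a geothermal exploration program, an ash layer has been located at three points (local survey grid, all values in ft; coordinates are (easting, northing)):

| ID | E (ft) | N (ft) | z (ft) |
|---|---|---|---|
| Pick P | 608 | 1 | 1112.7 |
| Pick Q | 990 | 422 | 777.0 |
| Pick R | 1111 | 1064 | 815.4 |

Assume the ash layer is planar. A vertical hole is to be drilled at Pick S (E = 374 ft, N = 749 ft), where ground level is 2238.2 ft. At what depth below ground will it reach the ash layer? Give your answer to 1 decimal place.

Let the plane be z = a·E + b·N + c.
Pick Q−Pick P: 382a + 421b = −335.7;  Pick R−Pick P: 503a + 1063b = −297.3.
Solving gives a = −1.192394, b = 0.284548.
Then c = 1112.7 − a·608 − b·1 = 1837.39.
At (374, 749): z_contact = −445.96 + 213.13 + 1837.39 = 1604.56 ft.
Depth below ground = 2238.2 − 1604.56 = 633.6 ft.

633.6 ft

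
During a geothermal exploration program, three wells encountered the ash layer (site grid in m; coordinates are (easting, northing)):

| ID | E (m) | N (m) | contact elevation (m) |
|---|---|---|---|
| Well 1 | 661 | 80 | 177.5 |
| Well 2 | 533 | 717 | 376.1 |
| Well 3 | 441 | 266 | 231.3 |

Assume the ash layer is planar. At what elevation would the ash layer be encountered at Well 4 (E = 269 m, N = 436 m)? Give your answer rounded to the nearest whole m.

281 m

Let the plane be z = a·E + b·N + c.
Well 2−Well 1: −128a + 637b = 198.6;  Well 3−Well 1: −220a + 186b = 53.8.
Solving gives a = 0.02294, b = 0.31638.
Then c = 177.5 − a·661 − b·80 = 137.02.
At (269, 436): z = 6.2 + 137.9 + 137.02 = 281.1 m.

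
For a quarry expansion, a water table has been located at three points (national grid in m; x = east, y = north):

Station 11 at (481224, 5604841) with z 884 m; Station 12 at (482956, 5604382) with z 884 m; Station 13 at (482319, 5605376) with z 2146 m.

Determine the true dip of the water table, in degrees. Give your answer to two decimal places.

57.70°

Let the plane be z = a·x + b·y + c.
Station 12−Station 11: 1732a − 459b = 0;  Station 13−Station 11: 1095a + 535b = 1262.
Solving gives a = 0.40530, b = 1.52935.
Gradient magnitude |∇z| = √(a² + b²) = √(0.16426 + 2.33891) = 1.58214.
True dip = arctan(1.58214) = 57.70°, dipping toward SSW (azimuth ≈ 195°).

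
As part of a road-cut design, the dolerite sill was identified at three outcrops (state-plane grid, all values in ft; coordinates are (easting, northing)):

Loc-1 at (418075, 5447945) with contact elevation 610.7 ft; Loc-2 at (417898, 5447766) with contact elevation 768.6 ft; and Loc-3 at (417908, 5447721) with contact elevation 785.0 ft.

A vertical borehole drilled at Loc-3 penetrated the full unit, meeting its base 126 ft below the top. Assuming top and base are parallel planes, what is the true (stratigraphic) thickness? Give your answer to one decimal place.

Two edge vectors: Loc-1→Loc-2 = (-177, -179, 157.9), Loc-1→Loc-3 = (-167, -224, 174.3).
Normal n = (Loc-1→Loc-2) × (Loc-1→Loc-3) = (4169.9, 4481.8, 9755).
So ∂z/∂E = −n_x/n_z = −0.42746 and ∂z/∂N = −n_y/n_z = −0.45944.
|∇z| = √(a²+b²) = 0.62754, so dip δ = arctan(0.62754) = 32.11°.
True thickness = vertical thickness × cos δ = 126 × cos 32.11° = 106.7 ft.

106.7 ft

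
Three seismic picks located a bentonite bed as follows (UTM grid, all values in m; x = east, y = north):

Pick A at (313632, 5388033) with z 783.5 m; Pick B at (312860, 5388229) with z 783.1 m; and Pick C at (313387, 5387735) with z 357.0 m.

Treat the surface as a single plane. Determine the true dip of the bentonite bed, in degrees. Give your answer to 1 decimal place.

50.7°

Let the plane be z = a·x + b·y + c.
Pick B−Pick A: −772a + 196b = −0.4;  Pick C−Pick A: −245a − 298b = −426.5.
Solving gives a = 0.30104, b = 1.18371.
Gradient magnitude |∇z| = √(a² + b²) = √(0.09063 + 1.40116) = 1.22139.
True dip = arctan(1.22139) = 50.7°, dipping toward SSW (azimuth ≈ 194°).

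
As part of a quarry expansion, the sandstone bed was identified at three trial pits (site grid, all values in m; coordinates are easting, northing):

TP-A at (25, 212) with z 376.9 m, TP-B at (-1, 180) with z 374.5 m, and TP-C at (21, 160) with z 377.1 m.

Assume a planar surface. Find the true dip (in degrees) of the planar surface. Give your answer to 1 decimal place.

6.2°

Two edge vectors: TP-A→TP-B = (-26, -32, -2.4), TP-A→TP-C = (-4, -52, 0.2).
Normal n = (TP-A→TP-B) × (TP-A→TP-C) = (-131.2, 14.8, 1224).
So ∂z/∂easting = −n_x/n_z = 0.10719 and ∂z/∂northing = −n_y/n_z = −0.01209.
Gradient magnitude |∇z| = √(a² + b²) = √(0.01149 + 0.00015) = 0.10787.
True dip = arctan(0.10787) = 6.2°, dipping toward W (azimuth ≈ 276°).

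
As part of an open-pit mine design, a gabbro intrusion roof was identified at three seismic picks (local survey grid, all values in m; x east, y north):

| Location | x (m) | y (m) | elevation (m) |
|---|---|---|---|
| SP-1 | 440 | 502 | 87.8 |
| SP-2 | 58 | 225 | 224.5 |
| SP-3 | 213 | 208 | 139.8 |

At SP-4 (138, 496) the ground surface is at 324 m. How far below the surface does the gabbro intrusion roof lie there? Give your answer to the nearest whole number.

80 m

Two edge vectors: SP-1→SP-2 = (-382, -277, 136.7), SP-1→SP-3 = (-227, -294, 52).
Normal n = (SP-1→SP-2) × (SP-1→SP-3) = (25785.8, -11166.9, 49429).
So ∂z/∂x = −n_x/n_z = −0.52167 and ∂z/∂y = −n_y/n_z = 0.22592.
Intercept c from SP-1: 87.8 + 229.54 − 113.41 = 203.93.
At (138, 496): z_contact = −72.0 + 112.1 + 203.93 = 244.0 m.
Depth below ground = 324 − 244.0 = 80 m.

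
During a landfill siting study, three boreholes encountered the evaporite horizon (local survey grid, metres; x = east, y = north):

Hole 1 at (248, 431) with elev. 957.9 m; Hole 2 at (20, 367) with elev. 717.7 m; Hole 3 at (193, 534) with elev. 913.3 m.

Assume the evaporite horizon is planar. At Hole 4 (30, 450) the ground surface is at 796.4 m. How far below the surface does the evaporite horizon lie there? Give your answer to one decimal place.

59.1 m

Two edge vectors: Hole 1→Hole 2 = (-228, -64, -240.2), Hole 1→Hole 3 = (-55, 103, -44.6).
Normal n = (Hole 1→Hole 2) × (Hole 1→Hole 3) = (27595, 3042.2, -27004).
So ∂z/∂x = −n_x/n_z = 1.02189 and ∂z/∂y = −n_y/n_z = 0.11266.
Intercept c from Hole 1: 957.9 − 253.43 − 48.56 = 655.92.
At (30, 450): z_contact = 30.66 + 50.70 + 655.92 = 737.27 m.
Depth below ground = 796.4 − 737.27 = 59.1 m.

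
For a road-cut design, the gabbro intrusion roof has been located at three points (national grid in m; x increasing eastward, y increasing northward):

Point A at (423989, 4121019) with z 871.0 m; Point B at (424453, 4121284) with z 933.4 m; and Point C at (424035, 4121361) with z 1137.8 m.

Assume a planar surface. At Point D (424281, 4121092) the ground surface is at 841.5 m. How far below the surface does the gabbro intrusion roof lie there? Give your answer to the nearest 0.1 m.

Two edge vectors: Point A→Point B = (464, 265, 62.4), Point A→Point C = (46, 342, 266.8).
Normal n = (Point A→Point B) × (Point A→Point C) = (49361.2, -120924.8, 146498).
So ∂z/∂x = −n_x/n_z = −0.336941119 and ∂z/∂y = −n_y/n_z = 0.825436525.
Intercept c from Point A: 871 + 142859.33 − 3401639.60 = −3257909.27.
At (424281, 4121092): z_contact = −142957.71 + 3401699.86 − 3257909.27 = 832.87 m.
Depth below ground = 841.5 − 832.87 = 8.6 m.

8.6 m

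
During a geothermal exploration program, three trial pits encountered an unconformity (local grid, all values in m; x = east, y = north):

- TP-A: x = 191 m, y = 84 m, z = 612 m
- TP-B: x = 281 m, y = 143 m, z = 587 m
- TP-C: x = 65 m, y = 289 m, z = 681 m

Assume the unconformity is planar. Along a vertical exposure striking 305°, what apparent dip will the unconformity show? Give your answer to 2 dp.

19.74°

Two edge vectors: TP-A→TP-B = (90, 59, -25), TP-A→TP-C = (-126, 205, 69).
Normal n = (TP-A→TP-B) × (TP-A→TP-C) = (9196, -3060, 25884).
So ∂z/∂x = −n_x/n_z = −0.35528 and ∂z/∂y = −n_y/n_z = 0.11822.
Unit vector along 305° is (sin 305°, cos 305°) = (-0.8192, 0.5736).
Slope in that direction = a·(-0.8192) + b·(0.5736) = 0.35883.
Apparent dip = arctan|0.35883| = 19.74° (true dip is 20.5°, so apparent ≤ true as expected).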